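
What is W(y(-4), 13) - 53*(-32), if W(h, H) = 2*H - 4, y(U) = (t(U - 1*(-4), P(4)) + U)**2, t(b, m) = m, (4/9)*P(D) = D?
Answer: 1718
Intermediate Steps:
P(D) = 9*D/4
y(U) = (9 + U)**2 (y(U) = ((9/4)*4 + U)**2 = (9 + U)**2)
W(h, H) = -4 + 2*H
W(y(-4), 13) - 53*(-32) = (-4 + 2*13) - 53*(-32) = (-4 + 26) + 1696 = 22 + 1696 = 1718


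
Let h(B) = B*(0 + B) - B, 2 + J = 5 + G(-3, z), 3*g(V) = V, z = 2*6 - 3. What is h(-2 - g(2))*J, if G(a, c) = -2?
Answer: 88/9 ≈ 9.7778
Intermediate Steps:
z = 9 (z = 12 - 3 = 9)
g(V) = V/3
J = 1 (J = -2 + (5 - 2) = -2 + 3 = 1)
h(B) = B² - B (h(B) = B*B - B = B² - B)
h(-2 - g(2))*J = ((-2 - 2/3)*(-1 + (-2 - 2/3)))*1 = ((-2 - 1*⅔)*(-1 + (-2 - 1*⅔)))*1 = ((-2 - ⅔)*(-1 + (-2 - ⅔)))*1 = -8*(-1 - 8/3)/3*1 = -8/3*(-11/3)*1 = (88/9)*1 = 88/9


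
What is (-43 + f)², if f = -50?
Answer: 8649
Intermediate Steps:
(-43 + f)² = (-43 - 50)² = (-93)² = 8649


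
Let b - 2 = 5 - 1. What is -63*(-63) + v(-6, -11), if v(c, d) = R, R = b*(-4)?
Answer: 3945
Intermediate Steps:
b = 6 (b = 2 + (5 - 1) = 2 + 4 = 6)
R = -24 (R = 6*(-4) = -24)
v(c, d) = -24
-63*(-63) + v(-6, -11) = -63*(-63) - 24 = 3969 - 24 = 3945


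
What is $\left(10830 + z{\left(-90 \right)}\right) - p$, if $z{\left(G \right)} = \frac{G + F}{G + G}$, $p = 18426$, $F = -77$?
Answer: $- \frac{1367113}{180} \approx -7595.1$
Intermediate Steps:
$z{\left(G \right)} = \frac{-77 + G}{2 G}$ ($z{\left(G \right)} = \frac{G - 77}{G + G} = \frac{-77 + G}{2 G}$)
$\left(10830 + z{\left(-90 \right)}\right) - p = \left(10830 + \frac{-77 - 90}{2 \left(-90\right)}\right) - 18426 = \left(10830 + \frac{1}{2} \left(- \frac{1}{90}\right) \left(-167\right)\right) - 18426 = \left(10830 + \frac{167}{180}\right) - 18426 = \frac{1949567}{180} - 18426 = - \frac{1367113}{180}$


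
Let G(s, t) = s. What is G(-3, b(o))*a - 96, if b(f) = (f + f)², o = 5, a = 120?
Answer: -456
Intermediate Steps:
b(f) = 4*f² (b(f) = (2*f)² = 4*f²)
G(-3, b(o))*a - 96 = -3*120 - 96 = -360 - 96 = -456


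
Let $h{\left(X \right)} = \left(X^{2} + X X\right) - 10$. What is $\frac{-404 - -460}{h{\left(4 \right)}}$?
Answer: $\frac{28}{11} \approx 2.5455$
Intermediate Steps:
$h{\left(X \right)} = -10 + 2 X^{2}$ ($h{\left(X \right)} = \left(X^{2} + X^{2}\right) - 10 = 2 X^{2} - 10 = -10 + 2 X^{2}$)
$\frac{-404 - -460}{h{\left(4 \right)}} = \frac{-404 - -460}{-10 + 2 \cdot 4^{2}} = \frac{-404 + 460}{-10 + 2 \cdot 16} = \frac{56}{-10 + 32} = \frac{56}{22} = 56 \cdot \frac{1}{22} = \frac{28}{11}$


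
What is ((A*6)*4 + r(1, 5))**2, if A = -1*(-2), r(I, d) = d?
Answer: 2809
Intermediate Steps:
A = 2
((A*6)*4 + r(1, 5))**2 = ((2*6)*4 + 5)**2 = (12*4 + 5)**2 = (48 + 5)**2 = 53**2 = 2809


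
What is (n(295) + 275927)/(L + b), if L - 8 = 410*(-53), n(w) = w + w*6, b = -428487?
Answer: -277992/450209 ≈ -0.61747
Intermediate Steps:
n(w) = 7*w (n(w) = w + 6*w = 7*w)
L = -21722 (L = 8 + 410*(-53) = 8 - 21730 = -21722)
(n(295) + 275927)/(L + b) = (7*295 + 275927)/(-21722 - 428487) = (2065 + 275927)/(-450209) = 277992*(-1/450209) = -277992/450209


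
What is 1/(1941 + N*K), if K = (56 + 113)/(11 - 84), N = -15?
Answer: 73/144228 ≈ 0.00050614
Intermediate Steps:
K = -169/73 (K = 169/(-73) = 169*(-1/73) = -169/73 ≈ -2.3151)
1/(1941 + N*K) = 1/(1941 - 15*(-169/73)) = 1/(1941 + 2535/73) = 1/(144228/73) = 73/144228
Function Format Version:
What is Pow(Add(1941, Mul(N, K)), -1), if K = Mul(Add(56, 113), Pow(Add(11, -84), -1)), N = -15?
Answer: Rational(73, 144228) ≈ 0.00050614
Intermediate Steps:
K = Rational(-169, 73) (K = Mul(169, Pow(-73, -1)) = Mul(169, Rational(-1, 73)) = Rational(-169, 73) ≈ -2.3151)
Pow(Add(1941, Mul(N, K)), -1) = Pow(Add(1941, Mul(-15, Rational(-169, 73))), -1) = Pow(Add(1941, Rational(2535, 73)), -1) = Pow(Rational(144228, 73), -1) = Rational(73, 144228)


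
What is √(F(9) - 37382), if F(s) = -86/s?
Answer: 2*I*√84131/3 ≈ 193.37*I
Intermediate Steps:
√(F(9) - 37382) = √(-86/9 - 37382) = √(-336524/9) = 2*I*√84131/3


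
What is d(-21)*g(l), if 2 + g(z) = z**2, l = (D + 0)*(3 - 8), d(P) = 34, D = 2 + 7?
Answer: 68782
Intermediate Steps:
D = 9
l = -45 (l = (9 + 0)*(3 - 8) = 9*(-5) = -45)
g(z) = -2 + z**2
d(-21)*g(l) = 34*(-2 + (-45)**2) = 34*(-2 + 2025) = 34*2023 = 68782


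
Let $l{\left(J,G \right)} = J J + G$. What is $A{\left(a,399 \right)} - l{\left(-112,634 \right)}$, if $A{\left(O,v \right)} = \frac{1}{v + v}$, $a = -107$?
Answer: $- \frac{10516043}{798} \approx -13178.0$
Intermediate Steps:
$l{\left(J,G \right)} = G + J^{2}$ ($l{\left(J,G \right)} = J^{2} + G = G + J^{2}$)
$A{\left(O,v \right)} = \frac{1}{2 v}$
$A{\left(a,399 \right)} - l{\left(-112,634 \right)} = \frac{1}{2 \cdot 399} - \left(634 + \left(-112\right)^{2}\right) = \frac{1}{2} \cdot \frac{1}{399} - \left(634 + 12544\right) = \frac{1}{798} - 13178 = - \frac{10516043}{798}$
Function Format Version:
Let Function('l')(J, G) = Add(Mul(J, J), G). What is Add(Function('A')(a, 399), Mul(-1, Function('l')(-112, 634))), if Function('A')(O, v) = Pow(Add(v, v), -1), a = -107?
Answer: Rational(-10516043, 798) ≈ -13178.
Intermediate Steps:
Function('l')(J, G) = Add(G, Pow(J, 2)) (Function('l')(J, G) = Add(Pow(J, 2), G) = Add(G, Pow(J, 2)))
Function('A')(O, v) = Mul(Rational(1, 2), Pow(v, -1)) (Function('A')(O, v) = Pow(Mul(2, v), -1) = Mul(Rational(1, 2), Pow(v, -1)))
Add(Function('A')(a, 399), Mul(-1, Function('l')(-112, 634))) = Add(Mul(Rational(1, 2), Pow(399, -1)), Mul(-1, Add(634, Pow(-112, 2)))) = Add(Mul(Rational(1, 2), Rational(1, 399)), Mul(-1, Add(634, 12544))) = Add(Rational(1, 798), Mul(-1, 13178)) = Add(Rational(1, 798), -13178) = Rational(-10516043, 798)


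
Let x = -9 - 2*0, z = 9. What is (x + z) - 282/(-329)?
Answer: 6/7 ≈ 0.85714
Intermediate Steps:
x = -9 (x = -9 + 0 = -9)
(x + z) - 282/(-329) = (-9 + 9) - 282/(-329) = 0 - 282*(-1/329) = 0 + 6/7 = 6/7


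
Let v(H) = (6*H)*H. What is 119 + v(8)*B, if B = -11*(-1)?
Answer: 4343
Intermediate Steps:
v(H) = 6*H²
B = 11
119 + v(8)*B = 119 + (6*8²)*11 = 119 + (6*64)*11 = 119 + 384*11 = 119 + 4224 = 4343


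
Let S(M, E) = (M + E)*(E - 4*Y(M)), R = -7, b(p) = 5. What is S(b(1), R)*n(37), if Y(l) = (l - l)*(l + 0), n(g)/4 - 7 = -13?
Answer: -336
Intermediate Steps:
n(g) = -24 (n(g) = 28 + 4*(-13) = 28 - 52 = -24)
Y(l) = 0 (Y(l) = 0*l = 0)
S(M, E) = E*(E + M) (S(M, E) = (M + E)*(E - 4*0) = (E + M)*(E + 0) = (E + M)*E = E*(E + M))
S(b(1), R)*n(37) = -7*(-7 + 5)*(-24) = -7*(-2)*(-24) = 14*(-24) = -336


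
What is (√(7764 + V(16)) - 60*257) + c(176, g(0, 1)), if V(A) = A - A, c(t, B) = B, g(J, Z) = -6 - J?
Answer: -15426 + 2*√1941 ≈ -15338.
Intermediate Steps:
V(A) = 0
(√(7764 + V(16)) - 60*257) + c(176, g(0, 1)) = (√(7764 + 0) - 60*257) + (-6 - 1*0) = (√7764 - 15420) + (-6 + 0) = (2*√1941 - 15420) - 6 = (-15420 + 2*√1941) - 6 = -15426 + 2*√1941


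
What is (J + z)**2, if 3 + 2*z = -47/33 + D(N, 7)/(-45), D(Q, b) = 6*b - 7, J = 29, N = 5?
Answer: 27321529/39204 ≈ 696.91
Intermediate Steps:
D(Q, b) = -7 + 6*b
z = -515/198 (z = -3/2 + (-47/33 + (-7 + 6*7)/(-45))/2 = -3/2 + (-47*1/33 + (-7 + 42)*(-1/45))/2 = -3/2 + (-47/33 + 35*(-1/45))/2 = -3/2 + (-47/33 - 7/9)/2 = -3/2 + (1/2)*(-218/99) = -3/2 - 109/99 = -515/198 ≈ -2.6010)
(J + z)**2 = (29 - 515/198)**2 = (5227/198)**2 = 27321529/39204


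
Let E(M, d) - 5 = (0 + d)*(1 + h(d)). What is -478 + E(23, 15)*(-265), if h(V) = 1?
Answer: -9753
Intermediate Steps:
E(M, d) = 5 + 2*d (E(M, d) = 5 + (0 + d)*(1 + 1) = 5 + d*2 = 5 + 2*d)
-478 + E(23, 15)*(-265) = -478 + (5 + 2*15)*(-265) = -478 + (5 + 30)*(-265) = -478 + 35*(-265) = -478 - 9275 = -9753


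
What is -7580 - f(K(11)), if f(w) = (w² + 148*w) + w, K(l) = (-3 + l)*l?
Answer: -28436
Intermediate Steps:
K(l) = l*(-3 + l)
f(w) = w² + 149*w
-7580 - f(K(11)) = -7580 - 11*(-3 + 11)*(149 + 11*(-3 + 11)) = -7580 - 11*8*(149 + 11*8) = -7580 - 88*(149 + 88) = -7580 - 88*237 = -7580 - 1*20856 = -7580 - 20856 = -28436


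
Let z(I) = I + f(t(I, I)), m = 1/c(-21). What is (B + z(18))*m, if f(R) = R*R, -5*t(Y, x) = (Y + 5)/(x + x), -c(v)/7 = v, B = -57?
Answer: -1263071/4762800 ≈ -0.26519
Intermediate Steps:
c(v) = -7*v
m = 1/147 (m = 1/(-7*(-21)) = 1/147 ≈ 0.0068027)
t(Y, x) = -(5 + Y)/(10*x) (t(Y, x) = -(Y + 5)/(5*(x + x)) = -(5 + Y)/(5*(2*x)) = -(5 + Y)*1/(2*x)/5 = -(5 + Y)/(10*x))
f(R) = R²
z(I) = I + (-5 - I)²/(100*I²) (z(I) = I + ((-5 - I)/(10*I))² = I + (-5 - I)²/(100*I²))
(B + z(18))*m = (-57 + (18 + (1/100)*(5 + 18)²/18²))*(1/147) = (-57 + (18 + (1/100)*(1/324)*23²))*(1/147) = (-57 + (18 + (1/100)*(1/324)*529))*(1/147) = (-57 + (18 + 529/32400))*(1/147) = (-57 + 583729/32400)*(1/147) = -1263071/32400*1/147 = -1263071/4762800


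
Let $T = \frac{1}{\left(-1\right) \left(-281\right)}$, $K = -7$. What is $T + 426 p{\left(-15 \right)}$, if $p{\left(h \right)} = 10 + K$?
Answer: $\frac{359119}{281} \approx 1278.0$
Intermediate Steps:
$p{\left(h \right)} = 3$ ($p{\left(h \right)} = 10 - 7 = 3$)
$T = \frac{1}{281} \approx 0.0035587$
$T + 426 p{\left(-15 \right)} = \frac{1}{281} + 426 \cdot 3 = \frac{1}{281} + 1278 = \frac{359119}{281}$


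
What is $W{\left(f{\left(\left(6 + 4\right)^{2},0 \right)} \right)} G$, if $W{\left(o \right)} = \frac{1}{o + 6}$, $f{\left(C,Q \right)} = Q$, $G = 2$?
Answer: $\frac{1}{3} \approx 0.33333$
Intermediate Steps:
$W{\left(o \right)} = \frac{1}{6 + o}$
$W{\left(f{\left(\left(6 + 4\right)^{2},0 \right)} \right)} G = \frac{1}{6 + 0} \cdot 2 = \frac{1}{6} \cdot 2 = \frac{1}{3}$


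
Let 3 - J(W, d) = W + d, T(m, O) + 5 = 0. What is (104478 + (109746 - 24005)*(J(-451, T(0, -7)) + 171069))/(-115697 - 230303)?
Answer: -42506031/1000 ≈ -42506.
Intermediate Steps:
T(m, O) = -5 (T(m, O) = -5 + 0 = -5)
J(W, d) = 3 - W - d (J(W, d) = 3 - (W + d) = 3 + (-W - d) = 3 - W - d)
(104478 + (109746 - 24005)*(J(-451, T(0, -7)) + 171069))/(-115697 - 230303) = (104478 + (109746 - 24005)*((3 - 1*(-451) - 1*(-5)) + 171069))/(-115697 - 230303) = (104478 + 85741*((3 + 451 + 5) + 171069))/(-346000) = (104478 + 85741*(459 + 171069))*(-1/346000) = (104478 + 85741*171528)*(-1/346000) = (104478 + 14706982248)*(-1/346000) = 14707086726*(-1/346000) = -42506031/1000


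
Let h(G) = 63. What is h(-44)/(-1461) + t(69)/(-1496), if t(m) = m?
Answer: -65019/728552 ≈ -0.089244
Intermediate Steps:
h(-44)/(-1461) + t(69)/(-1496) = 63/(-1461) + 69/(-1496) = 63*(-1/1461) + 69*(-1/1496) = -21/487 - 69/1496 = -65019/728552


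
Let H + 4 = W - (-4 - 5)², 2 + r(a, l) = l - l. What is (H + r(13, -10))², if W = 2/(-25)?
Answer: 4739329/625 ≈ 7582.9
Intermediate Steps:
r(a, l) = -2 (r(a, l) = -2 + (l - l) = -2 + 0 = -2)
W = -2/25 (W = 2*(-1/25) = -2/25 ≈ -0.080000)
H = -2127/25 (H = -4 + (-2/25 - (-4 - 5)²) = -4 + (-2/25 - 1*(-9)²) = -4 + (-2/25 - 1*81) = -4 + (-2/25 - 81) = -4 - 2027/25 = -2127/25 ≈ -85.080)
(H + r(13, -10))² = (-2127/25 - 2)² = (-2177/25)² = 4739329/625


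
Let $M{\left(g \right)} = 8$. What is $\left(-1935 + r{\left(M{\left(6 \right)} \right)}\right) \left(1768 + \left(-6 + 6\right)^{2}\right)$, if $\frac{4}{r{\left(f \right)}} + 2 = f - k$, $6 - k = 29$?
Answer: $- \frac{99204248}{29} \approx -3.4208 \cdot 10^{6}$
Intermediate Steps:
$k = -23$ ($k = 6 - 29 = -23$)
$r{\left(f \right)} = \frac{4}{21 + f}$ ($r{\left(f \right)} = \frac{4}{-2 + \left(f - -23\right)} = \frac{4}{-2 + \left(f + 23\right)} = \frac{4}{-2 + \left(23 + f\right)} = \frac{4}{21 + f}$)
$\left(-1935 + r{\left(M{\left(6 \right)} \right)}\right) \left(1768 + \left(-6 + 6\right)^{2}\right) = \left(-1935 + \frac{4}{21 + 8}\right) \left(1768 + \left(-6 + 6\right)^{2}\right) = \left(-1935 + \frac{4}{29}\right) \left(1768 + 0^{2}\right) = \left(-1935 + 4 \cdot \frac{1}{29}\right) \left(1768 + 0\right) = \left(-1935 + \frac{4}{29}\right) 1768 = \left(- \frac{56111}{29}\right) 1768 = - \frac{99204248}{29}$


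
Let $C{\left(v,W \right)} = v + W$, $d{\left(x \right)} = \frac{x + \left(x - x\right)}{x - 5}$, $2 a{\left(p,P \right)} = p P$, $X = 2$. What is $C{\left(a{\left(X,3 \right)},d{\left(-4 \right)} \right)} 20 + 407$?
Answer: $\frac{4283}{9} \approx 475.89$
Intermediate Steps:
$a{\left(p,P \right)} = \frac{P p}{2}$ ($a{\left(p,P \right)} = \frac{p P}{2} = \frac{P p}{2}$)
$d{\left(x \right)} = \frac{x}{-5 + x}$ ($d{\left(x \right)} = \frac{x + 0}{-5 + x} = \frac{x}{-5 + x}$)
$C{\left(v,W \right)} = W + v$
$C{\left(a{\left(X,3 \right)},d{\left(-4 \right)} \right)} 20 + 407 = \left(- \frac{4}{-5 - 4} + \frac{1}{2} \cdot 3 \cdot 2\right) 20 + 407 = \left(- \frac{4}{-9} + 3\right) 20 + 407 = \left(\left(-4\right) \left(- \frac{1}{9}\right) + 3\right) 20 + 407 = \left(\frac{4}{9} + 3\right) 20 + 407 = \frac{31}{9} \cdot 20 + 407 = \frac{620}{9} + 407 = \frac{4283}{9}$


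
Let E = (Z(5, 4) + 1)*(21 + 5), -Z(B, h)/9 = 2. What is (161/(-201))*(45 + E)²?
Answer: -25375049/201 ≈ -1.2624e+5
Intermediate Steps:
Z(B, h) = -18 (Z(B, h) = -9*2 = -18)
E = -442 (E = (-18 + 1)*(21 + 5) = -17*26 = -442)
(161/(-201))*(45 + E)² = (161/(-201))*(45 - 442)² = (161*(-1/201))*(-397)² = -161/201*157609 = -25375049/201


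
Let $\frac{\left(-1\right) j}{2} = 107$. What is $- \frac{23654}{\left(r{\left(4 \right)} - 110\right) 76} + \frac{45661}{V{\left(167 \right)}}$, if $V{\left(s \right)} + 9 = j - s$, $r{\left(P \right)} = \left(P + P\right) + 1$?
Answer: $- \frac{42658597}{374205} \approx -114.0$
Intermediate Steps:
$r{\left(P \right)} = 1 + 2 P$ ($r{\left(P \right)} = 2 P + 1 = 1 + 2 P$)
$j = -214$ ($j = \left(-2\right) 107 = -214$)
$V{\left(s \right)} = -223 - s$ ($V{\left(s \right)} = -9 - \left(214 + s\right) = -223 - s$)
$- \frac{23654}{\left(r{\left(4 \right)} - 110\right) 76} + \frac{45661}{V{\left(167 \right)}} = - \frac{23654}{\left(\left(1 + 2 \cdot 4\right) - 110\right) 76} + \frac{45661}{-223 - 167} = - \frac{23654}{\left(\left(1 + 8\right) - 110\right) 76} + \frac{45661}{-223 - 167} = - \frac{23654}{\left(9 - 110\right) 76} + \frac{45661}{-390} = - \frac{23654}{\left(-101\right) 76} + 45661 \left(- \frac{1}{390}\right) = - \frac{23654}{-7676} - \frac{45661}{390} = \left(-23654\right) \left(- \frac{1}{7676}\right) - \frac{45661}{390} = \frac{11827}{3838} - \frac{45661}{390} = - \frac{42658597}{374205}$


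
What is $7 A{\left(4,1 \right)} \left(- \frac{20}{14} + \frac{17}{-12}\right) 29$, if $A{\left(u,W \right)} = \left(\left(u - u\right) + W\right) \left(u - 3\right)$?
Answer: $- \frac{6931}{12} \approx -577.58$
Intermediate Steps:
$A{\left(u,W \right)} = W \left(-3 + u\right)$ ($A{\left(u,W \right)} = \left(0 + W\right) \left(-3 + u\right) = W \left(-3 + u\right)$)
$7 A{\left(4,1 \right)} \left(- \frac{20}{14} + \frac{17}{-12}\right) 29 = 7 \cdot 1 \left(-3 + 4\right) \left(- \frac{20}{14} + \frac{17}{-12}\right) 29 = 7 \cdot 1 \cdot 1 \left(\left(-20\right) \frac{1}{14} + 17 \left(- \frac{1}{12}\right)\right) 29 = 7 \cdot 1 \left(- \frac{10}{7} - \frac{17}{12}\right) 29 = 7 \left(- \frac{239}{84}\right) 29 = \left(- \frac{239}{12}\right) 29 = - \frac{6931}{12}$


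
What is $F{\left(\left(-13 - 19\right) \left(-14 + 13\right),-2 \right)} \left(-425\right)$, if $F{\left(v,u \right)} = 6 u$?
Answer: $5100$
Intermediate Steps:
$F{\left(\left(-13 - 19\right) \left(-14 + 13\right),-2 \right)} \left(-425\right) = 6 \left(-2\right) \left(-425\right) = \left(-12\right) \left(-425\right) = 5100$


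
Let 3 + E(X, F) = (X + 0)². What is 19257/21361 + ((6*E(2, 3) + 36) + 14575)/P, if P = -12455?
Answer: -1540166/5660665 ≈ -0.27208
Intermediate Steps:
E(X, F) = -3 + X² (E(X, F) = -3 + (X + 0)² = -3 + X²)
19257/21361 + ((6*E(2, 3) + 36) + 14575)/P = 19257/21361 + ((6*(-3 + 2²) + 36) + 14575)/(-12455) = 19257*(1/21361) + ((6*(-3 + 4) + 36) + 14575)*(-1/12455) = 19257/21361 + ((6*1 + 36) + 14575)*(-1/12455) = 19257/21361 + ((6 + 36) + 14575)*(-1/12455) = 19257/21361 + (42 + 14575)*(-1/12455) = 19257/21361 + 14617*(-1/12455) = 19257/21361 - 311/265 = -1540166/5660665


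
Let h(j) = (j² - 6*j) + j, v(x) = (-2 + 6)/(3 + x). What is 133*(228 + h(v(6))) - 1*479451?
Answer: -36401099/81 ≈ -4.4940e+5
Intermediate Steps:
v(x) = 4/(3 + x)
h(j) = j² - 5*j
133*(228 + h(v(6))) - 1*479451 = 133*(228 + (4/(3 + 6))*(-5 + 4/(3 + 6))) - 1*479451 = 133*(228 + (4/9)*(-5 + 4/9)) - 479451 = 133*(228 + (4*(⅑))*(-5 + 4*(⅑))) - 479451 = 133*(228 + 4*(-5 + 4/9)/9) - 479451 = 133*(228 + (4/9)*(-41/9)) - 479451 = 133*(228 - 164/81) - 479451 = 133*(18304/81) - 479451 = 2434432/81 - 479451 = -36401099/81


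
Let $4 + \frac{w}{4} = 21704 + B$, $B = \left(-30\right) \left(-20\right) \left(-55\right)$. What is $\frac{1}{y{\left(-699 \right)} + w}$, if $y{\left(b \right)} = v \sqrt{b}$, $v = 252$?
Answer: $- \frac{2825}{130464331} - \frac{63 i \sqrt{699}}{521857324} \approx -2.1653 \cdot 10^{-5} - 3.1917 \cdot 10^{-6} i$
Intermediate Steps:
$B = -33000$ ($B = 600 \left(-55\right) = -33000$)
$y{\left(b \right)} = 252 \sqrt{b}$
$w = -45200$ ($w = -16 + 4 \left(21704 - 33000\right) = -16 + 4 \left(-11296\right) = -16 - 45184 = -45200$)
$\frac{1}{y{\left(-699 \right)} + w} = \frac{1}{252 \sqrt{-699} - 45200} = \frac{1}{252 i \sqrt{699} - 45200} = \frac{1}{-45200 + 252 i \sqrt{699}}$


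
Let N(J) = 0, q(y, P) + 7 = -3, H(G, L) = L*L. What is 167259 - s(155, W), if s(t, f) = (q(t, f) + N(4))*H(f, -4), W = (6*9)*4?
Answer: 167419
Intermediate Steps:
W = 216 (W = 54*4 = 216)
H(G, L) = L²
q(y, P) = -10 (q(y, P) = -7 - 3 = -10)
s(t, f) = -160 (s(t, f) = (-10 + 0)*(-4)² = -10*16 = -160)
167259 - s(155, W) = 167259 - 1*(-160) = 167259 + 160 = 167419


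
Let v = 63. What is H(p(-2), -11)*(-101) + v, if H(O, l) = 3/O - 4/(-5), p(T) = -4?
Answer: 1159/20 ≈ 57.950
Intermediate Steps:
H(O, l) = ⅘ + 3/O (H(O, l) = 3/O - 4*(-⅕) = 3/O + ⅘ = ⅘ + 3/O)
H(p(-2), -11)*(-101) + v = (⅘ + 3/(-4))*(-101) + 63 = (⅘ + 3*(-¼))*(-101) + 63 = (⅘ - ¾)*(-101) + 63 = (1/20)*(-101) + 63 = -101/20 + 63 = 1159/20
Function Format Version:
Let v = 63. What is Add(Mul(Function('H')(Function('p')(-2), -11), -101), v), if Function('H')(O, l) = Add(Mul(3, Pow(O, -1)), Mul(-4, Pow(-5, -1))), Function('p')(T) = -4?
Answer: Rational(1159, 20) ≈ 57.950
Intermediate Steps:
Function('H')(O, l) = Add(Rational(4, 5), Mul(3, Pow(O, -1))) (Function('H')(O, l) = Add(Mul(3, Pow(O, -1)), Mul(-4, Rational(-1, 5))) = Add(Mul(3, Pow(O, -1)), Rational(4, 5)) = Add(Rational(4, 5), Mul(3, Pow(O, -1))))
Add(Mul(Function('H')(Function('p')(-2), -11), -101), v) = Add(Mul(Add(Rational(4, 5), Mul(3, Pow(-4, -1))), -101), 63) = Add(Mul(Add(Rational(4, 5), Mul(3, Rational(-1, 4))), -101), 63) = Add(Mul(Add(Rational(4, 5), Rational(-3, 4)), -101), 63) = Add(Mul(Rational(1, 20), -101), 63) = Add(Rational(-101, 20), 63) = Rational(1159, 20)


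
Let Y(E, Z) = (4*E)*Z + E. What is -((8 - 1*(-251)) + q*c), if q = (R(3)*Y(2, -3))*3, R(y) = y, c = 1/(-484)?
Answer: -5707/22 ≈ -259.41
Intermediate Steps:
c = -1/484 ≈ -0.0020661
Y(E, Z) = E + 4*E*Z (Y(E, Z) = 4*E*Z + E = E + 4*E*Z)
q = -198 (q = (3*(2*(1 + 4*(-3))))*3 = (3*(2*(1 - 12)))*3 = (3*(2*(-11)))*3 = (3*(-22))*3 = -66*3 = -198)
-((8 - 1*(-251)) + q*c) = -((8 - 1*(-251)) - 198*(-1/484)) = -((8 + 251) + 9/22) = -(259 + 9/22) = -1*5707/22 = -5707/22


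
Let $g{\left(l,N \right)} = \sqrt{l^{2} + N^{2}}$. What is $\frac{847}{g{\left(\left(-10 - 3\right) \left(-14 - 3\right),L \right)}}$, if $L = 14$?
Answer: $\frac{847 \sqrt{49037}}{49037} \approx 3.8249$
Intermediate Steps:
$g{\left(l,N \right)} = \sqrt{N^{2} + l^{2}}$
$\frac{847}{g{\left(\left(-10 - 3\right) \left(-14 - 3\right),L \right)}} = \frac{847}{\sqrt{14^{2} + \left(\left(-10 - 3\right) \left(-14 - 3\right)\right)^{2}}} = \frac{847}{\sqrt{196 + \left(\left(-13\right) \left(-17\right)\right)^{2}}} = \frac{847}{\sqrt{196 + 221^{2}}} = \frac{847}{\sqrt{196 + 48841}} = \frac{847}{\sqrt{49037}} = 847 \frac{\sqrt{49037}}{49037} = \frac{847 \sqrt{49037}}{49037}$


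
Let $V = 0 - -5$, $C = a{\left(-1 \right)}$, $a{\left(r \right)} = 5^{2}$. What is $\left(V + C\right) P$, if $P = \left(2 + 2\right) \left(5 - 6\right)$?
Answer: $-120$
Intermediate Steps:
$a{\left(r \right)} = 25$
$C = 25$
$P = -4$ ($P = 4 \left(-1\right) = -4$)
$V = 5$ ($V = 0 + 5 = 5$)
$\left(V + C\right) P = \left(5 + 25\right) \left(-4\right) = 30 \left(-4\right) = -120$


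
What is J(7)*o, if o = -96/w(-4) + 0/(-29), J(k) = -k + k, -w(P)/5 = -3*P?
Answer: 0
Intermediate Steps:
w(P) = 15*P (w(P) = -(-15)*P = 15*P)
J(k) = 0
o = 8/5 (o = -96/(15*(-4)) + 0/(-29) = -96/(-60) + 0*(-1/29) = -96*(-1/60) + 0 = 8/5 + 0 = 8/5 ≈ 1.6000)
J(7)*o = 0*(8/5) = 0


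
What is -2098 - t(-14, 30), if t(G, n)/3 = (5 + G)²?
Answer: -2341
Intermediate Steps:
t(G, n) = 3*(5 + G)²
-2098 - t(-14, 30) = -2098 - 3*(5 - 14)² = -2098 - 3*(-9)² = -2098 - 3*81 = -2098 - 1*243 = -2098 - 243 = -2341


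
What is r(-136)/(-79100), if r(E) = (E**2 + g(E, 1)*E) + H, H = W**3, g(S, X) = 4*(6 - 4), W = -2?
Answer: -174/791 ≈ -0.21997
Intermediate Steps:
g(S, X) = 8 (g(S, X) = 4*2 = 8)
H = -8 (H = (-2)**3 = -8)
r(E) = -8 + E**2 + 8*E (r(E) = (E**2 + 8*E) - 8 = -8 + E**2 + 8*E)
r(-136)/(-79100) = (-8 + (-136)**2 + 8*(-136))/(-79100) = (-8 + 18496 - 1088)*(-1/79100) = 17400*(-1/79100) = -174/791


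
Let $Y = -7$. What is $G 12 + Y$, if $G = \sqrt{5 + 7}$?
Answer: $-7 + 24 \sqrt{3} \approx 34.569$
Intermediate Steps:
$G = 2 \sqrt{3}$ ($G = \sqrt{12} = 2 \sqrt{3} \approx 3.4641$)
$G 12 + Y = 2 \sqrt{3} \cdot 12 - 7 = 24 \sqrt{3} - 7 = -7 + 24 \sqrt{3}$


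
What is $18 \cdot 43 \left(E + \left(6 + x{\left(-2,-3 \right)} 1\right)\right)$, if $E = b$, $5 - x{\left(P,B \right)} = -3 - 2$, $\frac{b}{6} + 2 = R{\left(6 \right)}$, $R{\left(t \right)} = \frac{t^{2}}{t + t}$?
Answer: $17028$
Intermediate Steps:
$R{\left(t \right)} = \frac{t}{2}$ ($R{\left(t \right)} = \frac{t^{2}}{2 t} = \frac{1}{2 t} t^{2} = \frac{t}{2}$)
$b = 6$ ($b = -12 + 6 \cdot \frac{1}{2} \cdot 6 = -12 + 6 \cdot 3 = -12 + 18 = 6$)
$x{\left(P,B \right)} = 10$ ($x{\left(P,B \right)} = 5 - \left(-3 - 2\right) = 5 - -5 = 5 + 5 = 10$)
$E = 6$
$18 \cdot 43 \left(E + \left(6 + x{\left(-2,-3 \right)} 1\right)\right) = 18 \cdot 43 \left(6 + \left(6 + 10 \cdot 1\right)\right) = 774 \left(6 + \left(6 + 10\right)\right) = 774 \left(6 + 16\right) = 774 \cdot 22 = 17028$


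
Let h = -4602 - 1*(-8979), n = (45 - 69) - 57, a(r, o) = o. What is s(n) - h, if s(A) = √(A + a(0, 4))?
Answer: -4377 + I*√77 ≈ -4377.0 + 8.775*I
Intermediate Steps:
n = -81 (n = -24 - 57 = -81)
s(A) = √(4 + A) (s(A) = √(A + 4) = √(4 + A))
h = 4377 (h = -4602 + 8979 = 4377)
s(n) - h = √(4 - 81) - 1*4377 = √(-77) - 4377 = I*√77 - 4377 = -4377 + I*√77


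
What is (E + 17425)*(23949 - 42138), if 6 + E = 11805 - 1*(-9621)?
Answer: -706551705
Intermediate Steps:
E = 21420 (E = -6 + (11805 - 1*(-9621)) = -6 + (11805 + 9621) = -6 + 21426 = 21420)
(E + 17425)*(23949 - 42138) = (21420 + 17425)*(23949 - 42138) = 38845*(-18189) = -706551705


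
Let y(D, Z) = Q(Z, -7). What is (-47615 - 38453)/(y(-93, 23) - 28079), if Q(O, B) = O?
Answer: 21517/7014 ≈ 3.0677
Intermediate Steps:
y(D, Z) = Z
(-47615 - 38453)/(y(-93, 23) - 28079) = (-47615 - 38453)/(23 - 28079) = -86068/(-28056) = -86068*(-1/28056) = 21517/7014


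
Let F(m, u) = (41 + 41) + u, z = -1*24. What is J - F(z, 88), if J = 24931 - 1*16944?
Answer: 7817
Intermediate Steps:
J = 7987 (J = 24931 - 16944 = 7987)
z = -24
F(m, u) = 82 + u
J - F(z, 88) = 7987 - (82 + 88) = 7987 - 1*170 = 7987 - 170 = 7817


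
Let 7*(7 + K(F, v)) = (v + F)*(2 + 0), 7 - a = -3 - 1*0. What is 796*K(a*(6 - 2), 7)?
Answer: 35820/7 ≈ 5117.1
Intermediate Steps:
a = 10 (a = 7 - (-3 - 1*0) = 7 - (-3 + 0) = 7 - 1*(-3) = 7 + 3 = 10)
K(F, v) = -7 + 2*F/7 + 2*v/7 (K(F, v) = -7 + ((v + F)*(2 + 0))/7 = -7 + ((F + v)*2)/7 = -7 + (2*F + 2*v)/7 = -7 + (2*F/7 + 2*v/7) = -7 + 2*F/7 + 2*v/7)
796*K(a*(6 - 2), 7) = 796*(-7 + 2*(10*(6 - 2))/7 + (2/7)*7) = 796*(-7 + 2*(10*4)/7 + 2) = 796*(-7 + (2/7)*40 + 2) = 796*(-7 + 80/7 + 2) = 796*(45/7) = 35820/7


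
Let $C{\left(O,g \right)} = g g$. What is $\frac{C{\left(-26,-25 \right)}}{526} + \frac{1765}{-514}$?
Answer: $- \frac{151785}{67591} \approx -2.2456$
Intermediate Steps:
$C{\left(O,g \right)} = g^{2}$
$\frac{C{\left(-26,-25 \right)}}{526} + \frac{1765}{-514} = \frac{\left(-25\right)^{2}}{526} + \frac{1765}{-514} = 625 \cdot \frac{1}{526} + 1765 \left(- \frac{1}{514}\right) = \frac{625}{526} - \frac{1765}{514} = - \frac{151785}{67591}$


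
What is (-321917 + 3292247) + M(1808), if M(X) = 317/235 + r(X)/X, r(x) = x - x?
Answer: 698027867/235 ≈ 2.9703e+6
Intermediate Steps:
r(x) = 0
M(X) = 317/235 (M(X) = 317/235 + 0/X = 317*(1/235) + 0 = 317/235 + 0 = 317/235)
(-321917 + 3292247) + M(1808) = (-321917 + 3292247) + 317/235 = 2970330 + 317/235 = 698027867/235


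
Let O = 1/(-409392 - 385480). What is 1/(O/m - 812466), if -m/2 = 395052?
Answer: -628031546688/510254278611412607 ≈ -1.2308e-6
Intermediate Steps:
m = -790104 (m = -2*395052 = -790104)
O = -1/794872 (O = 1/(-794872) = -1/794872 ≈ -1.2581e-6)
1/(O/m - 812466) = 1/(-1/794872/(-790104) - 812466) = 1/(-1/794872*(-1/790104) - 812466) = 1/(1/628031546688 - 812466) = 1/(-510254278611412607/628031546688) = -628031546688/510254278611412607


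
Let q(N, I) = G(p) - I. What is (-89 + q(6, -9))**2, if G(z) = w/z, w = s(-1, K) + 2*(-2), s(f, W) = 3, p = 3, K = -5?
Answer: 58081/9 ≈ 6453.4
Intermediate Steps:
w = -1 (w = 3 + 2*(-2) = 3 - 4 = -1)
G(z) = -1/z
q(N, I) = -1/3 - I
(-89 + q(6, -9))**2 = (-89 + (-1/3 - 1*(-9)))**2 = (-89 + (-1/3 + 9))**2 = (-89 + 26/3)**2 = (-241/3)**2 = 58081/9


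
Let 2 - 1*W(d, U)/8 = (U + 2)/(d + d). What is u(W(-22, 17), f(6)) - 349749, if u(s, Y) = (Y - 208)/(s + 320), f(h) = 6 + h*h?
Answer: -652982296/1867 ≈ -3.4975e+5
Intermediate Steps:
W(d, U) = 16 - 4*(2 + U)/d (W(d, U) = 16 - 8*(U + 2)/(d + d) = 16 - 8*(2 + U)/(2*d) = 16 - 8*(2 + U)*1/(2*d) = 16 - 4*(2 + U)/d)
f(h) = 6 + h²
u(s, Y) = (-208 + Y)/(320 + s)
u(W(-22, 17), f(6)) - 349749 = (-208 + (6 + 6²))/(320 + 4*(-2 - 1*17 + 4*(-22))/(-22)) - 349749 = (-208 + (6 + 36))/(320 + 4*(-1/22)*(-2 - 17 - 88)) - 349749 = (-208 + 42)/(320 + 4*(-1/22)*(-107)) - 349749 = -166/(320 + 214/11) - 349749 = -166/(3734/11) - 349749 = (11/3734)*(-166) - 349749 = -913/1867 - 349749 = -652982296/1867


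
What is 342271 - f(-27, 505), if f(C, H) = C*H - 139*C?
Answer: 352153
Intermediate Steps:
f(C, H) = -139*C + C*H
342271 - f(-27, 505) = 342271 - (-27)*(-139 + 505) = 342271 - (-27)*366 = 342271 - 1*(-9882) = 342271 + 9882 = 352153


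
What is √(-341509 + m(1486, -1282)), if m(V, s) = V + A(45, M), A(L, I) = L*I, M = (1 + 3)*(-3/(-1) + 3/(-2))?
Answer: I*√339753 ≈ 582.88*I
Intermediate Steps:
M = 6 (M = 4*(-3*(-1) + 3*(-½)) = 4*(3 - 3/2) = 4*(3/2) = 6)
A(L, I) = I*L
m(V, s) = 270 + V (m(V, s) = V + 6*45 = V + 270 = 270 + V)
√(-341509 + m(1486, -1282)) = √(-341509 + (270 + 1486)) = √(-341509 + 1756) = √(-339753) = I*√339753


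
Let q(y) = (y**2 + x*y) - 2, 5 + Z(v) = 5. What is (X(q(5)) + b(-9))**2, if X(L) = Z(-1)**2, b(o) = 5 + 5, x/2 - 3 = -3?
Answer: 100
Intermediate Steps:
x = 0 (x = 6 + 2*(-3) = 6 - 6 = 0)
Z(v) = 0 (Z(v) = -5 + 5 = 0)
b(o) = 10
q(y) = -2 + y**2 (q(y) = (y**2 + 0*y) - 2 = (y**2 + 0) - 2 = y**2 - 2 = -2 + y**2)
X(L) = 0 (X(L) = 0**2 = 0)
(X(q(5)) + b(-9))**2 = (0 + 10)**2 = 10**2 = 100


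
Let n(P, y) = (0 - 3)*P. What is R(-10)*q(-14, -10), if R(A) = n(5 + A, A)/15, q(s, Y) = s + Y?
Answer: -24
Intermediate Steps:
q(s, Y) = Y + s
n(P, y) = -3*P
R(A) = -1 - A/5 (R(A) = -3*(5 + A)/15 = (-15 - 3*A)*(1/15) = -1 - A/5)
R(-10)*q(-14, -10) = (-1 - ⅕*(-10))*(-10 - 14) = (-1 + 2)*(-24) = 1*(-24) = -24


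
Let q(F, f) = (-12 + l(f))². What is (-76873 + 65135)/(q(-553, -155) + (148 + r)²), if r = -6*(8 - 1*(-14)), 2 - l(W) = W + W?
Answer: -5869/45128 ≈ -0.13005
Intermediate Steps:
l(W) = 2 - 2*W (l(W) = 2 - (W + W) = 2 - 2*W)
r = -132 (r = -6*(8 + 14) = -6*22 = -132)
q(F, f) = (-10 - 2*f)² (q(F, f) = (-12 + (2 - 2*f))² = (-10 - 2*f)²)
(-76873 + 65135)/(q(-553, -155) + (148 + r)²) = (-76873 + 65135)/(4*(5 - 155)² + (148 - 132)²) = -11738/(4*(-150)² + 16²) = -11738/(4*22500 + 256) = -11738/(90000 + 256) = -11738/90256 = -11738*1/90256 = -5869/45128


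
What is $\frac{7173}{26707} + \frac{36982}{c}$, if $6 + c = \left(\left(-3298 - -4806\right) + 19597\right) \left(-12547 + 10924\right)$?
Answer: $\frac{244712110559}{914806114647} \approx 0.2675$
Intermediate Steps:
$c = -34253421$ ($c = -6 + \left(\left(-3298 - -4806\right) + 19597\right) \left(-12547 + 10924\right) = -6 + \left(\left(-3298 + 4806\right) + 19597\right) \left(-1623\right) = -6 + \left(1508 + 19597\right) \left(-1623\right) = -6 + 21105 \left(-1623\right) = -6 - 34253415 = -34253421$)
$\frac{7173}{26707} + \frac{36982}{c} = \frac{7173}{26707} + \frac{36982}{-34253421} = 7173 \cdot \frac{1}{26707} + 36982 \left(- \frac{1}{34253421}\right) = \frac{7173}{26707} - \frac{36982}{34253421} = \frac{244712110559}{914806114647}$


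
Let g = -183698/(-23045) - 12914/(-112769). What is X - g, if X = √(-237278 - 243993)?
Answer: -21013042892/2598761605 + I*√481271 ≈ -8.0858 + 693.74*I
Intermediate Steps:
X = I*√481271 (X = √(-481271) = I*√481271 ≈ 693.74*I)
g = 21013042892/2598761605 (g = -183698*(-1/23045) - 12914*(-1/112769) = 183698/23045 + 12914/112769 = 21013042892/2598761605 ≈ 8.0858)
X - g = I*√481271 - 1*21013042892/2598761605 = I*√481271 - 21013042892/2598761605 = -21013042892/2598761605 + I*√481271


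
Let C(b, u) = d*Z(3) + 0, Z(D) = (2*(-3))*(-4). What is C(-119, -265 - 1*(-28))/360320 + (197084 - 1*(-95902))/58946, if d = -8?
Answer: 824667171/165932990 ≈ 4.9699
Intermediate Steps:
Z(D) = 24 (Z(D) = -6*(-4) = 24)
C(b, u) = -192 (C(b, u) = -8*24 + 0 = -192 + 0 = -192)
C(-119, -265 - 1*(-28))/360320 + (197084 - 1*(-95902))/58946 = -192/360320 + (197084 - 1*(-95902))/58946 = -192*1/360320 + (197084 + 95902)*(1/58946) = -3/5630 + 292986*(1/58946) = -3/5630 + 146493/29473 = 824667171/165932990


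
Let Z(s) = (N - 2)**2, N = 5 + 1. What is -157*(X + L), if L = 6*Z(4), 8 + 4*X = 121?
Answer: -78029/4 ≈ -19507.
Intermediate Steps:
X = 113/4 (X = -2 + (1/4)*121 = -2 + 121/4 = 113/4 ≈ 28.250)
N = 6
Z(s) = 16 (Z(s) = (6 - 2)**2 = 4**2 = 16)
L = 96 (L = 6*16 = 96)
-157*(X + L) = -157*(113/4 + 96) = -157*497/4 = -78029/4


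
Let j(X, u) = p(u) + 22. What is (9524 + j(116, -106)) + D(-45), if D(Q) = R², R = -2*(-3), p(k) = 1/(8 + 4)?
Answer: 114985/12 ≈ 9582.1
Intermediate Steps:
p(k) = 1/12
R = 6
D(Q) = 36 (D(Q) = 6² = 36)
j(X, u) = 265/12 (j(X, u) = 1/12 + 22 = 265/12)
(9524 + j(116, -106)) + D(-45) = (9524 + 265/12) + 36 = 114553/12 + 36 = 114985/12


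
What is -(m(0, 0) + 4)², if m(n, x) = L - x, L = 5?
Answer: -81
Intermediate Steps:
m(n, x) = 5 - x
-(m(0, 0) + 4)² = -((5 - 1*0) + 4)² = -((5 + 0) + 4)² = -(5 + 4)² = -1*9² = -1*81 = -81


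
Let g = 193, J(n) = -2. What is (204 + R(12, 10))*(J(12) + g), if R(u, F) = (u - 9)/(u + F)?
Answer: 857781/22 ≈ 38990.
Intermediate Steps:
R(u, F) = (-9 + u)/(F + u)
(204 + R(12, 10))*(J(12) + g) = (204 + (-9 + 12)/(10 + 12))*(-2 + 193) = (204 + 3/22)*191 = (4491/22)*191 = 857781/22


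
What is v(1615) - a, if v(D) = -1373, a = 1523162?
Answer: -1524535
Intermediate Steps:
v(1615) - a = -1373 - 1*1523162 = -1373 - 1523162 = -1524535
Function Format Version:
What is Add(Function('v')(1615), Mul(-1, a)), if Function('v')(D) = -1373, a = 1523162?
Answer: -1524535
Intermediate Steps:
Add(Function('v')(1615), Mul(-1, a)) = Add(-1373, Mul(-1, 1523162)) = Add(-1373, -1523162) = -1524535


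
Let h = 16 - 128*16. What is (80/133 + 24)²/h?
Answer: -669124/2246503 ≈ -0.29785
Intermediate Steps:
h = -2032 (h = 16 - 2048 = -2032)
(80/133 + 24)²/h = (80/133 + 24)²/(-2032) = (80*(1/133) + 24)²*(-1/2032) = (80/133 + 24)²*(-1/2032) = (3272/133)²*(-1/2032) = (10705984/17689)*(-1/2032) = -669124/2246503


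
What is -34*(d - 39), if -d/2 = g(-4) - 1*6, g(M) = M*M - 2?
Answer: 1870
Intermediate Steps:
g(M) = -2 + M**2 (g(M) = M**2 - 2 = -2 + M**2)
d = -16 (d = -2*((-2 + (-4)**2) - 1*6) = -2*((-2 + 16) - 6) = -2*(14 - 6) = -2*8 = -16)
-34*(d - 39) = -34*(-16 - 39) = -34*(-55) = 1870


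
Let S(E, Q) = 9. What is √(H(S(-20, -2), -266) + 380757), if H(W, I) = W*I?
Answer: √378363 ≈ 615.11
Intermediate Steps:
H(W, I) = I*W
√(H(S(-20, -2), -266) + 380757) = √(-266*9 + 380757) = √(-2394 + 380757) = √378363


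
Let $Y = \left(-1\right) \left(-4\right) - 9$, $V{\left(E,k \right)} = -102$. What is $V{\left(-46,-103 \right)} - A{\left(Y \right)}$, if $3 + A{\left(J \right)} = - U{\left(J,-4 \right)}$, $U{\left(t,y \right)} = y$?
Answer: $-103$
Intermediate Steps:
$Y = -5$ ($Y = 4 - 9 = -5$)
$A{\left(J \right)} = 1$ ($A{\left(J \right)} = -3 - -4 = -3 + 4 = 1$)
$V{\left(-46,-103 \right)} - A{\left(Y \right)} = -102 - 1 = -103$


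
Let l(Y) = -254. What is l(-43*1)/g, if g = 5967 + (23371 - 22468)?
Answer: -127/3435 ≈ -0.036972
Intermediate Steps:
g = 6870 (g = 5967 + 903 = 6870)
l(-43*1)/g = -254/6870 = -254*1/6870 = -127/3435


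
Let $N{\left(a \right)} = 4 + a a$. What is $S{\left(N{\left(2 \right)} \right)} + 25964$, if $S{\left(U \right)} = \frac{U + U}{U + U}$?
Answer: $25965$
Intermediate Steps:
$N{\left(a \right)} = 4 + a^{2}$
$S{\left(U \right)} = 1$ ($S{\left(U \right)} = \frac{2 U}{2 U} = 2 U \frac{1}{2 U} = 1$)
$S{\left(N{\left(2 \right)} \right)} + 25964 = 1 + 25964 = 25965$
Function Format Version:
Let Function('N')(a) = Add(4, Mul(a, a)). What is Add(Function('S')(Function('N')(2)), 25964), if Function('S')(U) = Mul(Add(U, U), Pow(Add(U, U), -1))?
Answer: 25965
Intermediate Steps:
Function('N')(a) = Add(4, Pow(a, 2))
Function('S')(U) = 1 (Function('S')(U) = Mul(Mul(2, U), Pow(Mul(2, U), -1)) = Mul(Mul(2, U), Mul(Rational(1, 2), Pow(U, -1))) = 1)
Add(Function('S')(Function('N')(2)), 25964) = Add(1, 25964) = 25965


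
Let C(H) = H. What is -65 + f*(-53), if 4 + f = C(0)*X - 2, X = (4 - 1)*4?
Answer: 253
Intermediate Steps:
X = 12 (X = 3*4 = 12)
f = -6 (f = -4 + (0*12 - 2) = -4 + (0 - 2) = -4 - 2 = -6)
-65 + f*(-53) = -65 - 6*(-53) = -65 + 318 = 253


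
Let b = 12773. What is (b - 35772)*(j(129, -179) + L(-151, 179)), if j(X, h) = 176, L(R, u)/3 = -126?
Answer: 4645798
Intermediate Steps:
L(R, u) = -378 (L(R, u) = 3*(-126) = -378)
(b - 35772)*(j(129, -179) + L(-151, 179)) = (12773 - 35772)*(176 - 378) = -22999*(-202) = 4645798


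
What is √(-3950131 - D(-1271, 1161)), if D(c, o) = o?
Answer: 2*I*√987823 ≈ 1987.8*I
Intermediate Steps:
√(-3950131 - D(-1271, 1161)) = √(-3950131 - 1*1161) = √(-3950131 - 1161) = √(-3951292) = 2*I*√987823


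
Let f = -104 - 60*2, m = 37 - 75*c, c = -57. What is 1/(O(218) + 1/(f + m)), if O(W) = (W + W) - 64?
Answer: 4088/1520737 ≈ 0.0026882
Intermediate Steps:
O(W) = -64 + 2*W (O(W) = 2*W - 64 = -64 + 2*W)
m = 4312 (m = 37 - 75*(-57) = 37 + 4275 = 4312)
f = -224 (f = -104 - 120 = -224)
1/(O(218) + 1/(f + m)) = 1/((-64 + 2*218) + 1/(-224 + 4312)) = 1/((-64 + 436) + 1/4088) = 1/(372 + 1/4088) = 1/(1520737/4088) = 4088/1520737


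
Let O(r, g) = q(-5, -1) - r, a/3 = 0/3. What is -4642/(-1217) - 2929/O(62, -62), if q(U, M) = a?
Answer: 3852397/75454 ≈ 51.056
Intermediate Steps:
a = 0 (a = 3*(0/3) = 3*(0*(⅓)) = 3*0 = 0)
q(U, M) = 0
O(r, g) = -r (O(r, g) = 0 - r = -r)
-4642/(-1217) - 2929/O(62, -62) = -4642/(-1217) - 2929/((-1*62)) = -4642*(-1/1217) - 2929/(-62) = 4642/1217 - 2929*(-1/62) = 4642/1217 + 2929/62 = 3852397/75454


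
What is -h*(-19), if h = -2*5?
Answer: -190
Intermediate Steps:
h = -10
-h*(-19) = -1*(-10)*(-19) = 10*(-19) = -190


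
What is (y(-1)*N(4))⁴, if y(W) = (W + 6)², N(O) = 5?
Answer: 244140625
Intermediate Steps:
y(W) = (6 + W)²
(y(-1)*N(4))⁴ = ((6 - 1)²*5)⁴ = (5²*5)⁴ = (25*5)⁴ = 125⁴ = 244140625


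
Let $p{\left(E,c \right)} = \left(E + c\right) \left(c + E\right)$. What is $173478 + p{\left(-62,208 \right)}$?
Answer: $194794$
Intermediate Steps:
$p{\left(E,c \right)} = \left(E + c\right)^{2}$ ($p{\left(E,c \right)} = \left(E + c\right) \left(E + c\right) = \left(E + c\right)^{2}$)
$173478 + p{\left(-62,208 \right)} = 173478 + \left(-62 + 208\right)^{2} = 173478 + 146^{2} = 173478 + 21316 = 194794$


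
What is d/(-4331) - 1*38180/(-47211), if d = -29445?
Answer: 1555485475/204470841 ≈ 7.6074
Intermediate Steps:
d/(-4331) - 1*38180/(-47211) = -29445/(-4331) - 1*38180/(-47211) = -29445*(-1/4331) - 38180*(-1/47211) = 29445/4331 + 38180/47211 = 1555485475/204470841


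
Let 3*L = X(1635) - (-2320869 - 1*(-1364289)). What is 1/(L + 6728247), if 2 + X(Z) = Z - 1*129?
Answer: 3/21142825 ≈ 1.4189e-7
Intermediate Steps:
X(Z) = -131 + Z (X(Z) = -2 + (Z - 1*129) = -2 + (Z - 129) = -2 + (-129 + Z) = -131 + Z)
L = 958084/3 (L = ((-131 + 1635) - (-2320869 - 1*(-1364289)))/3 = (1504 - (-2320869 + 1364289))/3 = (1504 - 1*(-956580))/3 = (1504 + 956580)/3 = (1/3)*958084 = 958084/3 ≈ 3.1936e+5)
1/(L + 6728247) = 1/(958084/3 + 6728247) = 1/(21142825/3) = 3/21142825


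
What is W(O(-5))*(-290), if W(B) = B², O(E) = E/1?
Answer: -7250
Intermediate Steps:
O(E) = E (O(E) = E*1 = E)
W(O(-5))*(-290) = (-5)²*(-290) = 25*(-290) = -7250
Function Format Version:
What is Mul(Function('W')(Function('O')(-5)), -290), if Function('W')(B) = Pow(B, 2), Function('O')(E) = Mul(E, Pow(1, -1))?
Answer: -7250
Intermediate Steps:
Function('O')(E) = E (Function('O')(E) = Mul(E, 1) = E)
Mul(Function('W')(Function('O')(-5)), -290) = Mul(Pow(-5, 2), -290) = Mul(25, -290) = -7250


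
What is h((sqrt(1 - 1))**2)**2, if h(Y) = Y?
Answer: 0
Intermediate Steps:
h((sqrt(1 - 1))**2)**2 = ((sqrt(1 - 1))**2)**2 = ((sqrt(0))**2)**2 = (0**2)**2 = 0**2 = 0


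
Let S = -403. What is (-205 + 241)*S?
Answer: -14508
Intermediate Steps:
(-205 + 241)*S = (-205 + 241)*(-403) = 36*(-403) = -14508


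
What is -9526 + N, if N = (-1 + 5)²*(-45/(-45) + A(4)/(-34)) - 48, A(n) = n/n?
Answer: -162494/17 ≈ -9558.5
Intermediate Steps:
A(n) = 1
N = -552/17 (N = (-1 + 5)²*(-45/(-45) + 1/(-34)) - 48 = 4²*(-45*(-1/45) + 1*(-1/34)) - 48 = 16*(1 - 1/34) - 48 = 16*(33/34) - 48 = 264/17 - 48 = -552/17 ≈ -32.471)
-9526 + N = -9526 - 552/17 = -162494/17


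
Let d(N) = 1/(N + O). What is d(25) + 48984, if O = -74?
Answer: 2400215/49 ≈ 48984.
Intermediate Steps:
d(N) = 1/(-74 + N) (d(N) = 1/(N - 74) = 1/(-74 + N))
d(25) + 48984 = 1/(-74 + 25) + 48984 = 1/(-49) + 48984 = -1/49 + 48984 = 2400215/49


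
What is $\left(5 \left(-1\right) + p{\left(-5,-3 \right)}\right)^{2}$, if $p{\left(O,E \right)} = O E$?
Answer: $100$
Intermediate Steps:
$p{\left(O,E \right)} = E O$
$\left(5 \left(-1\right) + p{\left(-5,-3 \right)}\right)^{2} = \left(5 \left(-1\right) - -15\right)^{2} = \left(-5 + 15\right)^{2} = 10^{2} = 100$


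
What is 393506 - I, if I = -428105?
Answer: 821611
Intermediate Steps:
393506 - I = 393506 - 1*(-428105) = 393506 + 428105 = 821611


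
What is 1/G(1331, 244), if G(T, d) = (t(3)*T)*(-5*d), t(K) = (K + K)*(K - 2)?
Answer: -1/9742920 ≈ -1.0264e-7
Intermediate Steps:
t(K) = 2*K*(-2 + K) (t(K) = (2*K)*(-2 + K) = 2*K*(-2 + K))
G(T, d) = -30*T*d (G(T, d) = ((2*3*(-2 + 3))*T)*(-5*d) = ((2*3*1)*T)*(-5*d) = (6*T)*(-5*d) = -30*T*d)
1/G(1331, 244) = 1/(-30*1331*244) = 1/(-9742920) = -1/9742920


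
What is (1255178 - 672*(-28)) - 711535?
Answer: 562459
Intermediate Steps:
(1255178 - 672*(-28)) - 711535 = (1255178 + 18816) - 711535 = 1273994 - 711535 = 562459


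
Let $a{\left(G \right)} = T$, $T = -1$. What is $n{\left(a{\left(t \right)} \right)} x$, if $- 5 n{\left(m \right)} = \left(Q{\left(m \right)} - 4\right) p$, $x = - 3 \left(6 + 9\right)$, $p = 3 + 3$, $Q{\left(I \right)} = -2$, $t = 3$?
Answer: $-324$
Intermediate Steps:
$a{\left(G \right)} = -1$
$p = 6$
$x = -45$ ($x = \left(-3\right) 15 = -45$)
$n{\left(m \right)} = \frac{36}{5}$ ($n{\left(m \right)} = - \frac{\left(-2 - 4\right) 6}{5} = - \frac{\left(-6\right) 6}{5} = \left(- \frac{1}{5}\right) \left(-36\right) = \frac{36}{5}$)
$n{\left(a{\left(t \right)} \right)} x = \frac{36}{5} \left(-45\right) = -324$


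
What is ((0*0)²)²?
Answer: 0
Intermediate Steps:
((0*0)²)² = (0²)² = 0² = 0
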